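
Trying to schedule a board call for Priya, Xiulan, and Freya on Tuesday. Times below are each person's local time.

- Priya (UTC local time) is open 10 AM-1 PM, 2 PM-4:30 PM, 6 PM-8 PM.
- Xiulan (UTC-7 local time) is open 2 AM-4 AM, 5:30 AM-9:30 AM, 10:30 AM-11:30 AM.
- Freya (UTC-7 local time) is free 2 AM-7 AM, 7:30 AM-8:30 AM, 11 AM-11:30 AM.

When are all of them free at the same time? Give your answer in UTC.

Priya in UTC: 10:00-13:00, 14:00-16:30, 18:00-20:00.
Xiulan in UTC: 09:00-11:00, 12:30-16:30, 17:30-18:30 (add 7h to convert from UTC-7).
Freya in UTC: 09:00-14:00, 14:30-15:30, 18:00-18:30 (add 7h to convert from UTC-7).
Priya ∩ Xiulan: 10:00-11:00, 12:30-13:00, 14:00-16:30, 18:00-18:30.
Priya ∩ Xiulan ∩ Freya: 10:00-11:00, 12:30-13:00, 14:30-15:30, 18:00-18:30.

10:00-11:00, 12:30-13:00, 14:30-15:30, 18:00-18:30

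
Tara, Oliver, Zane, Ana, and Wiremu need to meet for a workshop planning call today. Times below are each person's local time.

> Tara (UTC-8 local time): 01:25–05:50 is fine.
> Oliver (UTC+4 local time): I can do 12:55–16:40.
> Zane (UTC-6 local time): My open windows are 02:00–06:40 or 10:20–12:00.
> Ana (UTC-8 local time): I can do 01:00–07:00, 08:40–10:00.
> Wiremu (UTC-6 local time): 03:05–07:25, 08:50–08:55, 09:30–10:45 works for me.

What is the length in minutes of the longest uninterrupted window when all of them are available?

195

Tara in UTC: 09:25-13:50 (add 8h to convert from UTC-8).
Oliver in UTC: 08:55-12:40 (subtract 4h to convert from UTC+4).
Zane in UTC: 08:00-12:40, 16:20-18:00 (add 6h to convert from UTC-6).
Ana in UTC: 09:00-15:00, 16:40-18:00 (add 8h to convert from UTC-8).
Wiremu in UTC: 09:05-13:25, 14:50-14:55, 15:30-16:45 (add 6h to convert from UTC-6).
Tara ∩ Oliver: 09:25-12:40.
Tara ∩ Oliver ∩ Zane: 09:25-12:40.
Tara ∩ Oliver ∩ Zane ∩ Ana: 09:25-12:40.
Tara ∩ Oliver ∩ Zane ∩ Ana ∩ Wiremu: 09:25-12:40.
So the common availability across everyone is 09:25-12:40.
The longest is 09:25-12:40 at 195 minutes.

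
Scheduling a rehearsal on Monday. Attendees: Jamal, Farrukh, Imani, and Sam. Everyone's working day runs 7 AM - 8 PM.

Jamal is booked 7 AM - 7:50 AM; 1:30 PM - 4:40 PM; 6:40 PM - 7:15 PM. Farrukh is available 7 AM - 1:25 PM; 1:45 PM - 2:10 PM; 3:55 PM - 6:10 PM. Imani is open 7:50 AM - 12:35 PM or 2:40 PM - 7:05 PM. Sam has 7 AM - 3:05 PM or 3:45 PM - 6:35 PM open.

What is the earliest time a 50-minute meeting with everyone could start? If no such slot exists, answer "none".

Jamal free: 07:50-13:30, 16:40-18:40, 19:15-20:00 (invert busy blocks within the working day).
Farrukh free: 07:00-13:25, 13:45-14:10, 15:55-18:10.
Imani free: 07:50-12:35, 14:40-19:05.
Sam free: 07:00-15:05, 15:45-18:35.
Jamal ∩ Farrukh: 07:50-13:25, 16:40-18:10.
Jamal ∩ Farrukh ∩ Imani: 07:50-12:35, 16:40-18:10.
Jamal ∩ Farrukh ∩ Imani ∩ Sam: 07:50-12:35, 16:40-18:10.
So the common availability across everyone is 07:50-12:35, 16:40-18:10.
The first common window of at least 50 minutes is 07:50-12:35, so the earliest start is 07:50.

07:50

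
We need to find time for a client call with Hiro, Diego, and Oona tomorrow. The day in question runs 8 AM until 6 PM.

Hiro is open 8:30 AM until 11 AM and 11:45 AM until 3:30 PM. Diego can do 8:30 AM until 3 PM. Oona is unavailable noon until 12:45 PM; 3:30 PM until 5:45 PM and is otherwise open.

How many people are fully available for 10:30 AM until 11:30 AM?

Hiro free: 08:30-11:00, 11:45-15:30.
Diego free: 08:30-15:00.
Oona free: 08:00-12:00, 12:45-15:30, 17:45-18:00 (invert busy blocks within the working day).
Diego and Oona can make the full 10:30-11:30 slot — that's 2.

2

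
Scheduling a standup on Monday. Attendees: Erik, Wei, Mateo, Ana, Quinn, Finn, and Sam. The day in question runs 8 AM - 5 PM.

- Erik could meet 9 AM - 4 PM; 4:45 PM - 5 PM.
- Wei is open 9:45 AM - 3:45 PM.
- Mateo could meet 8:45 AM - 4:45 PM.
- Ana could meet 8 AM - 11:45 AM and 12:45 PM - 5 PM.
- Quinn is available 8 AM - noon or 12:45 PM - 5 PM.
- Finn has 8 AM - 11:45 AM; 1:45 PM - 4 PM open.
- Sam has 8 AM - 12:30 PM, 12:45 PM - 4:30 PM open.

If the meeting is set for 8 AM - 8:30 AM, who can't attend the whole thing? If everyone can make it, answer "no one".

Erik, Mateo, Wei

Erik: not fully free for 08:00-08:30. Wei: not fully free for 08:00-08:30. Mateo: not fully free for 08:00-08:30. Ana: free for 08:00-08:30. Quinn: free for 08:00-08:30. Finn: free for 08:00-08:30. Sam: free for 08:00-08:30.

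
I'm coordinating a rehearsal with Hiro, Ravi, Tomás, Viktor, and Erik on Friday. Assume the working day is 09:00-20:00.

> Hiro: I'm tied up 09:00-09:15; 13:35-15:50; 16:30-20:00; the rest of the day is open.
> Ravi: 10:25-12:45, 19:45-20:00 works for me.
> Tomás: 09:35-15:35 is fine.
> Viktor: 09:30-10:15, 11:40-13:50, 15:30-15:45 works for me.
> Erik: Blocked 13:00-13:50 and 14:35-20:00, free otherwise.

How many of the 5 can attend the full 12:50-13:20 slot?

Hiro free: 09:15-13:35, 15:50-16:30 (invert busy blocks within the working day).
Ravi free: 10:25-12:45, 19:45-20:00.
Tomás free: 09:35-15:35.
Viktor free: 09:30-10:15, 11:40-13:50, 15:30-15:45.
Erik free: 09:00-13:00, 13:50-14:35 (invert busy blocks within the working day).
Hiro, Tomás, and Viktor can make the full 12:50-13:20 slot — that's 3.

3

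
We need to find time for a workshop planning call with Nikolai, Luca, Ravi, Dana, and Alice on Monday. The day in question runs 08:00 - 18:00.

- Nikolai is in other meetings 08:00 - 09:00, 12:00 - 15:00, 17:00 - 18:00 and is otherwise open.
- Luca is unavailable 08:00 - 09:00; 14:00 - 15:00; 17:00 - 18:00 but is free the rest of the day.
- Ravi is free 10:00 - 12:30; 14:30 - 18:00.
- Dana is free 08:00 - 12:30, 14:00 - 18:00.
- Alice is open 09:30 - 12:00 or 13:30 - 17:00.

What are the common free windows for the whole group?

10:00-12:00, 15:00-17:00

Nikolai free: 09:00-12:00, 15:00-17:00 (invert busy blocks within the working day).
Luca free: 09:00-14:00, 15:00-17:00 (invert busy blocks within the working day).
Ravi free: 10:00-12:30, 14:30-18:00.
Dana free: 08:00-12:30, 14:00-18:00.
Alice free: 09:30-12:00, 13:30-17:00.
Nikolai ∩ Luca: 09:00-12:00, 15:00-17:00.
Nikolai ∩ Luca ∩ Ravi: 10:00-12:00, 15:00-17:00.
Nikolai ∩ Luca ∩ Ravi ∩ Dana: 10:00-12:00, 15:00-17:00.
Nikolai ∩ Luca ∩ Ravi ∩ Dana ∩ Alice: 10:00-12:00, 15:00-17:00.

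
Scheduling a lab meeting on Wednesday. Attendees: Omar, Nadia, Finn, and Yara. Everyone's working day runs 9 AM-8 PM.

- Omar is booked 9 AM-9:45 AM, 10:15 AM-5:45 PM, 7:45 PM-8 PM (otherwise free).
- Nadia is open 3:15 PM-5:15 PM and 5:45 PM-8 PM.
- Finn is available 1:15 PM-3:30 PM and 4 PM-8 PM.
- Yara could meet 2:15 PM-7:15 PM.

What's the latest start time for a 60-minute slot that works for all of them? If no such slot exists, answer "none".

Omar free: 09:45-10:15, 17:45-19:45 (invert busy blocks within the working day).
Nadia free: 15:15-17:15, 17:45-20:00.
Finn free: 13:15-15:30, 16:00-20:00.
Yara free: 14:15-19:15.
Omar ∩ Nadia: 17:45-19:45.
Omar ∩ Nadia ∩ Finn: 17:45-19:45.
Omar ∩ Nadia ∩ Finn ∩ Yara: 17:45-19:15.
Those are the intersection windows.
The last common window of at least 60 minutes is 17:45-19:15; a 60-minute meeting can start as late as 18:15 and still end by 19:15.

18:15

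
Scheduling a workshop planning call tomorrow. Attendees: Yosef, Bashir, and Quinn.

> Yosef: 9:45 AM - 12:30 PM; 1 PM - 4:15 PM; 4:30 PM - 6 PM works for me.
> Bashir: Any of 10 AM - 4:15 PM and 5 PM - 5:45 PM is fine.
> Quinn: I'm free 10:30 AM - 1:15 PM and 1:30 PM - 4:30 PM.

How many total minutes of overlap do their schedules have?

Yosef ∩ Bashir: 10:00-12:30, 13:00-16:15, 17:00-17:45.
Yosef ∩ Bashir ∩ Quinn: 10:30-12:30, 13:00-13:15, 13:30-16:15.
Those are the intersection windows.
Summing the common windows: 120 + 15 + 165 = 300 minutes.

300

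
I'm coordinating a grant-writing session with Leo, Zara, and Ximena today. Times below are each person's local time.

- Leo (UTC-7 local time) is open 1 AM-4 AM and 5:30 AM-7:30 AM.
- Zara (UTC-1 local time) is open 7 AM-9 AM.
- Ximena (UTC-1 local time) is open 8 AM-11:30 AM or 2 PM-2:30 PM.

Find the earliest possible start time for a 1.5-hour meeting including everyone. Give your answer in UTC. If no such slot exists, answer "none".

Leo in UTC: 08:00-11:00, 12:30-14:30 (add 7h to convert from UTC-7).
Zara in UTC: 08:00-10:00 (add 1h to convert from UTC-1).
Ximena in UTC: 09:00-12:30, 15:00-15:30 (add 1h to convert from UTC-1).
Leo ∩ Zara: 08:00-10:00.
Leo ∩ Zara ∩ Ximena: 09:00-10:00.
No common window is at least 90 minutes long.

none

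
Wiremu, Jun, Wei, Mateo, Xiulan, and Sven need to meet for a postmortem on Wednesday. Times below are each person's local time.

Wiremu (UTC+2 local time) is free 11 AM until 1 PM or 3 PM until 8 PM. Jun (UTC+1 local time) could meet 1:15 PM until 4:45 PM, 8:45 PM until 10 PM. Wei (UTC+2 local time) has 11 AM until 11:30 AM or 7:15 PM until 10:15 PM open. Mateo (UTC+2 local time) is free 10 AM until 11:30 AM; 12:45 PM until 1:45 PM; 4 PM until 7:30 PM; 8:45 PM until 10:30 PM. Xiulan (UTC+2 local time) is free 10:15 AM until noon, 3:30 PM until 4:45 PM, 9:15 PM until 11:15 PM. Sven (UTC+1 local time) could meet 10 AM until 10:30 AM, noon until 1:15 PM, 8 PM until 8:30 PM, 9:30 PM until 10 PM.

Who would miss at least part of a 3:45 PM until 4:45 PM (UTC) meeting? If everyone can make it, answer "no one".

Jun, Sven, Wei, Xiulan

Wiremu in UTC: 09:00-11:00, 13:00-18:00 (subtract 2h to convert from UTC+2).
Jun in UTC: 12:15-15:45, 19:45-21:00 (subtract 1h to convert from UTC+1).
Wei in UTC: 09:00-09:30, 17:15-20:15 (subtract 2h to convert from UTC+2).
Mateo in UTC: 08:00-09:30, 10:45-11:45, 14:00-17:30, 18:45-20:30 (subtract 2h to convert from UTC+2).
Xiulan in UTC: 08:15-10:00, 13:30-14:45, 19:15-21:15 (subtract 2h to convert from UTC+2).
Sven in UTC: 09:00-09:30, 11:00-12:15, 19:00-19:30, 20:30-21:00 (subtract 1h to convert from UTC+1).
Wiremu: free for 15:45-16:45. Jun: not fully free for 15:45-16:45. Wei: not fully free for 15:45-16:45. Mateo: free for 15:45-16:45. Xiulan: not fully free for 15:45-16:45. Sven: not fully free for 15:45-16:45.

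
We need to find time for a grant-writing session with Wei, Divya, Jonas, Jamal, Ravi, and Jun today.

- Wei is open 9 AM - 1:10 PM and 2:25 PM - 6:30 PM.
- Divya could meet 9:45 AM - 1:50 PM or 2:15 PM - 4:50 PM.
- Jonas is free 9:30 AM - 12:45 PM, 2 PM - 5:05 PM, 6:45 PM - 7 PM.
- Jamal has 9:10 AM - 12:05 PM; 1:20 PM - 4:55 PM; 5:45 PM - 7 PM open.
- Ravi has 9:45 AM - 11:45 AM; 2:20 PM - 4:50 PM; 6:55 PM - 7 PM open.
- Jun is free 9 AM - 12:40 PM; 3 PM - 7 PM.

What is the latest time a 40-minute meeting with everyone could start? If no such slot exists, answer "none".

Wei ∩ Divya: 09:45-13:10, 14:25-16:50.
Wei ∩ Divya ∩ Jonas: 09:45-12:45, 14:25-16:50.
Wei ∩ Divya ∩ Jonas ∩ Jamal: 09:45-12:05, 14:25-16:50.
Wei ∩ Divya ∩ Jonas ∩ Jamal ∩ Ravi: 09:45-11:45, 14:25-16:50.
Wei ∩ Divya ∩ Jonas ∩ Jamal ∩ Ravi ∩ Jun: 09:45-11:45, 15:00-16:50.
The last common window of at least 40 minutes is 15:00-16:50; a 40-minute meeting can start as late as 16:10 and still end by 16:50.

16:10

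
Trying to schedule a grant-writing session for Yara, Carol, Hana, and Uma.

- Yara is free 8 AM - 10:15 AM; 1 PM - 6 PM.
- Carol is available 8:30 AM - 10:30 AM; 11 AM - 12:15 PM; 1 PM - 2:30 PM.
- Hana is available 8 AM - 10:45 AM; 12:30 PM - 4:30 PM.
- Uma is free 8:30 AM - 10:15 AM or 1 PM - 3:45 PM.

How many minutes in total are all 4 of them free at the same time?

Yara ∩ Carol: 08:30-10:15, 13:00-14:30.
Yara ∩ Carol ∩ Hana: 08:30-10:15, 13:00-14:30.
Yara ∩ Carol ∩ Hana ∩ Uma: 08:30-10:15, 13:00-14:30.
So the common availability across everyone is 08:30-10:15, 13:00-14:30.
Summing the common windows: 105 + 90 = 195 minutes.

195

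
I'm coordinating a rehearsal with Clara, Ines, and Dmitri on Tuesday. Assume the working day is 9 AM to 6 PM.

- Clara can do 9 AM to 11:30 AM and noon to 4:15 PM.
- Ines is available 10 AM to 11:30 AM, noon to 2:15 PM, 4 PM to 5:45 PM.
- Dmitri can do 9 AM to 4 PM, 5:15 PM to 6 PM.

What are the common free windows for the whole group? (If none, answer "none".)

Clara ∩ Ines: 10:00-11:30, 12:00-14:15, 16:00-16:15.
Clara ∩ Ines ∩ Dmitri: 10:00-11:30, 12:00-14:15.

10:00-11:30, 12:00-14:15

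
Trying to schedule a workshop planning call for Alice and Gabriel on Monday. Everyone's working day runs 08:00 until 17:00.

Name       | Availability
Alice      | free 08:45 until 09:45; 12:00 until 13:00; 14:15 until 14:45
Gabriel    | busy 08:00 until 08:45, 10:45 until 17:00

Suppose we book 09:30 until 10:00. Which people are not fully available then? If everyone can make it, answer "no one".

Alice

Alice free: 08:45-09:45, 12:00-13:00, 14:15-14:45.
Gabriel free: 08:45-10:45 (invert busy blocks within the working day).
Alice: not fully free for 09:30-10:00. Gabriel: free for 09:30-10:00.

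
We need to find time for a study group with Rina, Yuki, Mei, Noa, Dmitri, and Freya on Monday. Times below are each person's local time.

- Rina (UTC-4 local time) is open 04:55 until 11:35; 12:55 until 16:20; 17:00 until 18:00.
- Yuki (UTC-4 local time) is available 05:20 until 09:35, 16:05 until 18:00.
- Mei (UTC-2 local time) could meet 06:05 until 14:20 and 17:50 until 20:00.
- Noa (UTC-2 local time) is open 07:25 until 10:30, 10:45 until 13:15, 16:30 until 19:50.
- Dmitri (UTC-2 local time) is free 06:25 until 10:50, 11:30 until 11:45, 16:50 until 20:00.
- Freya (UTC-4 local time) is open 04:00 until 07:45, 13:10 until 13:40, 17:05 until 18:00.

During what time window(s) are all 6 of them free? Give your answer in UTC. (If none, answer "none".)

Rina in UTC: 08:55-15:35, 16:55-20:20, 21:00-22:00 (add 4h to convert from UTC-4).
Yuki in UTC: 09:20-13:35, 20:05-22:00 (add 4h to convert from UTC-4).
Mei in UTC: 08:05-16:20, 19:50-22:00 (add 2h to convert from UTC-2).
Noa in UTC: 09:25-12:30, 12:45-15:15, 18:30-21:50 (add 2h to convert from UTC-2).
Dmitri in UTC: 08:25-12:50, 13:30-13:45, 18:50-22:00 (add 2h to convert from UTC-2).
Freya in UTC: 08:00-11:45, 17:10-17:40, 21:05-22:00 (add 4h to convert from UTC-4).
Rina ∩ Yuki: 09:20-13:35, 20:05-20:20, 21:00-22:00.
Rina ∩ Yuki ∩ Mei: 09:20-13:35, 20:05-20:20, 21:00-22:00.
Rina ∩ Yuki ∩ Mei ∩ Noa: 09:25-12:30, 12:45-13:35, 20:05-20:20, 21:00-21:50.
Rina ∩ Yuki ∩ Mei ∩ Noa ∩ Dmitri: 09:25-12:30, 12:45-12:50, 13:30-13:35, 20:05-20:20, 21:00-21:50.
Rina ∩ Yuki ∩ Mei ∩ Noa ∩ Dmitri ∩ Freya: 09:25-11:45, 21:05-21:50.

09:25-11:45, 21:05-21:50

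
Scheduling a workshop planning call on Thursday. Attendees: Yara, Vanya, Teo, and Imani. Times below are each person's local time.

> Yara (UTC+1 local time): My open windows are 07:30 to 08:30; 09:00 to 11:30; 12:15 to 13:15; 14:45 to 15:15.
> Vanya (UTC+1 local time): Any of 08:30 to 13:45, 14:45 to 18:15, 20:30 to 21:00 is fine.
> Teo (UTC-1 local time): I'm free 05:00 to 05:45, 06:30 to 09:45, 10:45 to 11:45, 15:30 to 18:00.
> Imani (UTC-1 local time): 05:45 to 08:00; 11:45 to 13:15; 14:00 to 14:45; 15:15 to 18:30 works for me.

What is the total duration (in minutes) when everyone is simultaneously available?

Yara in UTC: 06:30-07:30, 08:00-10:30, 11:15-12:15, 13:45-14:15 (subtract 1h to convert from UTC+1).
Vanya in UTC: 07:30-12:45, 13:45-17:15, 19:30-20:00 (subtract 1h to convert from UTC+1).
Teo in UTC: 06:00-06:45, 07:30-10:45, 11:45-12:45, 16:30-19:00 (add 1h to convert from UTC-1).
Imani in UTC: 06:45-09:00, 12:45-14:15, 15:00-15:45, 16:15-19:30 (add 1h to convert from UTC-1).
Yara ∩ Vanya: 08:00-10:30, 11:15-12:15, 13:45-14:15.
Yara ∩ Vanya ∩ Teo: 08:00-10:30, 11:45-12:15.
Yara ∩ Vanya ∩ Teo ∩ Imani: 08:00-09:00.
So the common availability across everyone is 08:00-09:00.
That's a single block of 60 minutes.

60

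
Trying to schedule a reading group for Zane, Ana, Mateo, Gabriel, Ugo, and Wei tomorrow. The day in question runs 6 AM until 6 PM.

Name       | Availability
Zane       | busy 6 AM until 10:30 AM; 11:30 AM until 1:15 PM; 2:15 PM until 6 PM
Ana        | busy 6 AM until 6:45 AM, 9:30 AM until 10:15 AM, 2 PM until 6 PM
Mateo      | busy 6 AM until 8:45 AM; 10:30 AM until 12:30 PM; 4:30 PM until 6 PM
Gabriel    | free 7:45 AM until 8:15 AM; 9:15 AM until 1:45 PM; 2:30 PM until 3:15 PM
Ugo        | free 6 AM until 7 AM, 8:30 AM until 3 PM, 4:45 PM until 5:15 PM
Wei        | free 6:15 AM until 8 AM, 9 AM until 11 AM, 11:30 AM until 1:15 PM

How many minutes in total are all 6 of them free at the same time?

0

Zane free: 10:30-11:30, 13:15-14:15 (invert busy blocks within the working day).
Ana free: 06:45-09:30, 10:15-14:00 (invert busy blocks within the working day).
Mateo free: 08:45-10:30, 12:30-16:30 (invert busy blocks within the working day).
Gabriel free: 07:45-08:15, 09:15-13:45, 14:30-15:15.
Ugo free: 06:00-07:00, 08:30-15:00, 16:45-17:15.
Wei free: 06:15-08:00, 09:00-11:00, 11:30-13:15.
Zane ∩ Ana: 10:30-11:30, 13:15-14:00.
Zane ∩ Ana ∩ Mateo: 13:15-14:00.
Zane ∩ Ana ∩ Mateo ∩ Gabriel: 13:15-13:45.
Zane ∩ Ana ∩ Mateo ∩ Gabriel ∩ Ugo: 13:15-13:45.
Zane ∩ Ana ∩ Mateo ∩ Gabriel ∩ Ugo ∩ Wei: ∅.
There is no time when everyone is free.
There is no common window, so the total is 0 minutes.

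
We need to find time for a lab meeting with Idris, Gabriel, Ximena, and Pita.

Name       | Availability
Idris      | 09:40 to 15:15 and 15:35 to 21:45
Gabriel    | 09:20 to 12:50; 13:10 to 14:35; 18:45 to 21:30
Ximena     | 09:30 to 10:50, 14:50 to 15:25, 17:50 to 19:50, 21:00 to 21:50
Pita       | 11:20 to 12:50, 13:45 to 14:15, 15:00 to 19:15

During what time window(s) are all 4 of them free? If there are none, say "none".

18:45-19:15

Idris ∩ Gabriel: 09:40-12:50, 13:10-14:35, 18:45-21:30.
Idris ∩ Gabriel ∩ Ximena: 09:40-10:50, 18:45-19:50, 21:00-21:30.
Idris ∩ Gabriel ∩ Ximena ∩ Pita: 18:45-19:15.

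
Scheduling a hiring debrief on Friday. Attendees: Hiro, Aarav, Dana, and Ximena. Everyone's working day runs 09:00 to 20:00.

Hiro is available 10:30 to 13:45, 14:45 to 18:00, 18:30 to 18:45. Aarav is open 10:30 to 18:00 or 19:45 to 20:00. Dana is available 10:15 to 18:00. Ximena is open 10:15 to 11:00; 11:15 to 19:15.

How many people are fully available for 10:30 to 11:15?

Hiro, Aarav, and Dana can make the full 10:30-11:15 slot — that's 3.

3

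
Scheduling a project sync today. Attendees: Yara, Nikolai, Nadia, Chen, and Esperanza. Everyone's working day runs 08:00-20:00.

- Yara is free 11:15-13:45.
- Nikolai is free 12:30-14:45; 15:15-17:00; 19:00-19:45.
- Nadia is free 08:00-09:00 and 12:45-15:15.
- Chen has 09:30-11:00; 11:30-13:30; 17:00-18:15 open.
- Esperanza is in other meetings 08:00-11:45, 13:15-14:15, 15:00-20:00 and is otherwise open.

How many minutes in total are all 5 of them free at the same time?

30

Yara free: 11:15-13:45.
Nikolai free: 12:30-14:45, 15:15-17:00, 19:00-19:45.
Nadia free: 08:00-09:00, 12:45-15:15.
Chen free: 09:30-11:00, 11:30-13:30, 17:00-18:15.
Esperanza free: 11:45-13:15, 14:15-15:00 (invert busy blocks within the working day).
Yara ∩ Nikolai: 12:30-13:45.
Yara ∩ Nikolai ∩ Nadia: 12:45-13:45.
Yara ∩ Nikolai ∩ Nadia ∩ Chen: 12:45-13:30.
Yara ∩ Nikolai ∩ Nadia ∩ Chen ∩ Esperanza: 12:45-13:15.
So the common availability across everyone is 12:45-13:15.
That's a single block of 30 minutes.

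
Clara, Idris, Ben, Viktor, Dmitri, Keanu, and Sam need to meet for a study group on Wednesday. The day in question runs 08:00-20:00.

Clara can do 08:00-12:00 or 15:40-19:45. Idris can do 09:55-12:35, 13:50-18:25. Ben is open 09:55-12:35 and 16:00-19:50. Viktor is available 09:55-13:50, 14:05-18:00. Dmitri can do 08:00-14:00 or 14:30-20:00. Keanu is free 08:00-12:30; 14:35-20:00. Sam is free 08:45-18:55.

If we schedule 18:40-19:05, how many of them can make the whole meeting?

Clara, Ben, Dmitri, and Keanu can make the full 18:40-19:05 slot — that's 4.

4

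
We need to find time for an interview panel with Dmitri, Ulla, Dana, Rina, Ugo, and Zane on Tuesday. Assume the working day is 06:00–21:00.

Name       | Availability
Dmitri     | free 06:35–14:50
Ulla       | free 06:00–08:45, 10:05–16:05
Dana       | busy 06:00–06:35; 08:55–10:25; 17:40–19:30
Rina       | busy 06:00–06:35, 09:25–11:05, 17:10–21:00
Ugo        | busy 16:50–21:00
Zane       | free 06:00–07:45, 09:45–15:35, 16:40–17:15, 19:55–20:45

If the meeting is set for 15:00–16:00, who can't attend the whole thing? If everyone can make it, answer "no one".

Dmitri free: 06:35-14:50.
Ulla free: 06:00-08:45, 10:05-16:05.
Dana free: 06:35-08:55, 10:25-17:40, 19:30-21:00 (invert busy blocks within the working day).
Rina free: 06:35-09:25, 11:05-17:10 (invert busy blocks within the working day).
Ugo free: 06:00-16:50 (invert busy blocks within the working day).
Zane free: 06:00-07:45, 09:45-15:35, 16:40-17:15, 19:55-20:45.
Dmitri: not fully free for 15:00-16:00. Ulla: free for 15:00-16:00. Dana: free for 15:00-16:00. Rina: free for 15:00-16:00. Ugo: free for 15:00-16:00. Zane: not fully free for 15:00-16:00.

Dmitri, Zane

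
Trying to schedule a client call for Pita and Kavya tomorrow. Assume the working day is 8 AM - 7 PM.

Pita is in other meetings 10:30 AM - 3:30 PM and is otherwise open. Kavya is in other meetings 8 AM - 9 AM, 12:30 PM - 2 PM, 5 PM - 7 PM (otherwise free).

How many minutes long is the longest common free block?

Pita free: 08:00-10:30, 15:30-19:00 (invert busy blocks within the working day).
Kavya free: 09:00-12:30, 14:00-17:00 (invert busy blocks within the working day).
Pita ∩ Kavya: 09:00-10:30, 15:30-17:00.
The longest is 09:00-10:30 at 90 minutes.

90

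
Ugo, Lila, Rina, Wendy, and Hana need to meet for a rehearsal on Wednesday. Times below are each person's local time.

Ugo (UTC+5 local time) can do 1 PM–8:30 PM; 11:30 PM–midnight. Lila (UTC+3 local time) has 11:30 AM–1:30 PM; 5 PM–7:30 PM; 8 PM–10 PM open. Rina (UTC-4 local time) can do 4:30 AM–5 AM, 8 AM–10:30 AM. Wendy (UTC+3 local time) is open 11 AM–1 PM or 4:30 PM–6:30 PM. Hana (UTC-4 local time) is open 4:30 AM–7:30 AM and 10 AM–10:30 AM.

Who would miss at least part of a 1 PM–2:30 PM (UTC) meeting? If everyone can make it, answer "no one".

Ugo in UTC: 08:00-15:30, 18:30-19:00 (subtract 5h to convert from UTC+5).
Lila in UTC: 08:30-10:30, 14:00-16:30, 17:00-19:00 (subtract 3h to convert from UTC+3).
Rina in UTC: 08:30-09:00, 12:00-14:30 (add 4h to convert from UTC-4).
Wendy in UTC: 08:00-10:00, 13:30-15:30 (subtract 3h to convert from UTC+3).
Hana in UTC: 08:30-11:30, 14:00-14:30 (add 4h to convert from UTC-4).
Ugo: free for 13:00-14:30. Lila: not fully free for 13:00-14:30. Rina: free for 13:00-14:30. Wendy: not fully free for 13:00-14:30. Hana: not fully free for 13:00-14:30.

Hana, Lila, Wendy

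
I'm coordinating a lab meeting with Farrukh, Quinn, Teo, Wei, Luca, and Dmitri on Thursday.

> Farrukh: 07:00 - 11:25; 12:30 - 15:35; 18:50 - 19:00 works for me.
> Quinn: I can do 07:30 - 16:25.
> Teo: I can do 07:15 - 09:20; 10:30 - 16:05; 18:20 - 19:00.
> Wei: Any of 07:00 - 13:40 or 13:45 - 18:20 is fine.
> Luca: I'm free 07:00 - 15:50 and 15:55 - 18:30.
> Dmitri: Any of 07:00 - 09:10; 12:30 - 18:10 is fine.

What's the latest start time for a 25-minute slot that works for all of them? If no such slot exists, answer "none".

Farrukh ∩ Quinn: 07:30-11:25, 12:30-15:35.
Farrukh ∩ Quinn ∩ Teo: 07:30-09:20, 10:30-11:25, 12:30-15:35.
Farrukh ∩ Quinn ∩ Teo ∩ Wei: 07:30-09:20, 10:30-11:25, 12:30-13:40, 13:45-15:35.
Farrukh ∩ Quinn ∩ Teo ∩ Wei ∩ Luca: 07:30-09:20, 10:30-11:25, 12:30-13:40, 13:45-15:35.
Farrukh ∩ Quinn ∩ Teo ∩ Wei ∩ Luca ∩ Dmitri: 07:30-09:10, 12:30-13:40, 13:45-15:35.
The last common window of at least 25 minutes is 13:45-15:35; a 25-minute meeting can start as late as 15:10 and still end by 15:35.

15:10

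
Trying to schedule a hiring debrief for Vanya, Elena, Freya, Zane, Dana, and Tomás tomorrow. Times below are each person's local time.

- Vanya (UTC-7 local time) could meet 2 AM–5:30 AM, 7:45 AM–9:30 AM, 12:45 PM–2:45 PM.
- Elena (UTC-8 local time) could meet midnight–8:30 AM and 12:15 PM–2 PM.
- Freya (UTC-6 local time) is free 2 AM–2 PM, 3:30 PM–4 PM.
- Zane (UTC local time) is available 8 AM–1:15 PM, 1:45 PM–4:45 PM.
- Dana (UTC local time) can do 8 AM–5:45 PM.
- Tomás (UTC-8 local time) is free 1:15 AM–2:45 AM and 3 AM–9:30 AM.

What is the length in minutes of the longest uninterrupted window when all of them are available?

Vanya in UTC: 09:00-12:30, 14:45-16:30, 19:45-21:45 (add 7h to convert from UTC-7).
Elena in UTC: 08:00-16:30, 20:15-22:00 (add 8h to convert from UTC-8).
Freya in UTC: 08:00-20:00, 21:30-22:00 (add 6h to convert from UTC-6).
Zane in UTC: 08:00-13:15, 13:45-16:45.
Dana in UTC: 08:00-17:45.
Tomás in UTC: 09:15-10:45, 11:00-17:30 (add 8h to convert from UTC-8).
Vanya ∩ Elena: 09:00-12:30, 14:45-16:30, 20:15-21:45.
Vanya ∩ Elena ∩ Freya: 09:00-12:30, 14:45-16:30, 21:30-21:45.
Vanya ∩ Elena ∩ Freya ∩ Zane: 09:00-12:30, 14:45-16:30.
Vanya ∩ Elena ∩ Freya ∩ Zane ∩ Dana: 09:00-12:30, 14:45-16:30.
Vanya ∩ Elena ∩ Freya ∩ Zane ∩ Dana ∩ Tomás: 09:15-10:45, 11:00-12:30, 14:45-16:30.
The longest is 14:45-16:30 at 105 minutes.

105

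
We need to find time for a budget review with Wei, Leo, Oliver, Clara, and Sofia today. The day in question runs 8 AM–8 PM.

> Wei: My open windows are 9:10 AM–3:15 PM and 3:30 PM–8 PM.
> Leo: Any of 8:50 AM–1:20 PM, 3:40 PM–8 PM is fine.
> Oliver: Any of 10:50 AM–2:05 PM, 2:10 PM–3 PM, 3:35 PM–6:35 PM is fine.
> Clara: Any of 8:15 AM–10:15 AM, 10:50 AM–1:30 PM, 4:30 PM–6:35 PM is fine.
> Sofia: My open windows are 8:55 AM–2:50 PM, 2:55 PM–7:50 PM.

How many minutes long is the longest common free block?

Wei ∩ Leo: 09:10-13:20, 15:40-20:00.
Wei ∩ Leo ∩ Oliver: 10:50-13:20, 15:40-18:35.
Wei ∩ Leo ∩ Oliver ∩ Clara: 10:50-13:20, 16:30-18:35.
Wei ∩ Leo ∩ Oliver ∩ Clara ∩ Sofia: 10:50-13:20, 16:30-18:35.
Those are the intersection windows.
The longest is 10:50-13:20 at 150 minutes.

150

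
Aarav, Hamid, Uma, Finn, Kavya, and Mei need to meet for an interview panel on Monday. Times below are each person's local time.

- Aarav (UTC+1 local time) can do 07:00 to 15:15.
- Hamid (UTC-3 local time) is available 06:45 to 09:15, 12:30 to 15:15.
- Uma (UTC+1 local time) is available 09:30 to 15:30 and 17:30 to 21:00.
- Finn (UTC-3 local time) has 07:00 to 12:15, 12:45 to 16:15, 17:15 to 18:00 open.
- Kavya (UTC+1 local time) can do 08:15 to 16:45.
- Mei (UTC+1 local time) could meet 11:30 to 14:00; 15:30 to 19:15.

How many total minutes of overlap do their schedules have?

105

Aarav in UTC: 06:00-14:15 (subtract 1h to convert from UTC+1).
Hamid in UTC: 09:45-12:15, 15:30-18:15 (add 3h to convert from UTC-3).
Uma in UTC: 08:30-14:30, 16:30-20:00 (subtract 1h to convert from UTC+1).
Finn in UTC: 10:00-15:15, 15:45-19:15, 20:15-21:00 (add 3h to convert from UTC-3).
Kavya in UTC: 07:15-15:45 (subtract 1h to convert from UTC+1).
Mei in UTC: 10:30-13:00, 14:30-18:15 (subtract 1h to convert from UTC+1).
Aarav ∩ Hamid: 09:45-12:15.
Aarav ∩ Hamid ∩ Uma: 09:45-12:15.
Aarav ∩ Hamid ∩ Uma ∩ Finn: 10:00-12:15.
Aarav ∩ Hamid ∩ Uma ∩ Finn ∩ Kavya: 10:00-12:15.
Aarav ∩ Hamid ∩ Uma ∩ Finn ∩ Kavya ∩ Mei: 10:30-12:15.
Those are the intersection windows.
That's a single block of 105 minutes.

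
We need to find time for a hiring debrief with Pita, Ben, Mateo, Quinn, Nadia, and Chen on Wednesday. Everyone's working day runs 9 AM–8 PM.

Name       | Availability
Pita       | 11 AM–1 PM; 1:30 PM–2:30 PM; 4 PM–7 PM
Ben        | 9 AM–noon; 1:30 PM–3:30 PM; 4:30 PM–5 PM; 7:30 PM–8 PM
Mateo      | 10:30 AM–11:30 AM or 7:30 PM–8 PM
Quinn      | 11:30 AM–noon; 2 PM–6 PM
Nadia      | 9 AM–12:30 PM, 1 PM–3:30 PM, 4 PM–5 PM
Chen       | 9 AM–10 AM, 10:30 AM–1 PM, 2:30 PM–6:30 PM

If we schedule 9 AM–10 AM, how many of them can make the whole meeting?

Ben, Nadia, and Chen can make the full 09:00-10:00 slot — that's 3.

3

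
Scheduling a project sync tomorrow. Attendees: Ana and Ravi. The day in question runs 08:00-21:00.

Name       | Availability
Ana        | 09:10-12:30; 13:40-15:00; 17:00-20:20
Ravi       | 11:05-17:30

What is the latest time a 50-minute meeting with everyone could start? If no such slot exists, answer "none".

Ana ∩ Ravi: 11:05-12:30, 13:40-15:00, 17:00-17:30.
Those are the intersection windows.
The last common window of at least 50 minutes is 13:40-15:00; a 50-minute meeting can start as late as 14:10 and still end by 15:00.

14:10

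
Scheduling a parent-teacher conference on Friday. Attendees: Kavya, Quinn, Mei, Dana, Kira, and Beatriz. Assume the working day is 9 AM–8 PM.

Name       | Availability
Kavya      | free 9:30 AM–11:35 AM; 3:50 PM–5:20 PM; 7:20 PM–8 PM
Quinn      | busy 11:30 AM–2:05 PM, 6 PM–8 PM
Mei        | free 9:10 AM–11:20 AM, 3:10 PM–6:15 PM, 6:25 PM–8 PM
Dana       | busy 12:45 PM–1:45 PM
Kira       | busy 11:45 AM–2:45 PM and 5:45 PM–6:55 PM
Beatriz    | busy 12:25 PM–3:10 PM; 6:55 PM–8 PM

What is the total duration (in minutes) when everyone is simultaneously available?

200

Kavya free: 09:30-11:35, 15:50-17:20, 19:20-20:00.
Quinn free: 09:00-11:30, 14:05-18:00 (invert busy blocks within the working day).
Mei free: 09:10-11:20, 15:10-18:15, 18:25-20:00.
Dana free: 09:00-12:45, 13:45-20:00 (invert busy blocks within the working day).
Kira free: 09:00-11:45, 14:45-17:45, 18:55-20:00 (invert busy blocks within the working day).
Beatriz free: 09:00-12:25, 15:10-18:55 (invert busy blocks within the working day).
Kavya ∩ Quinn: 09:30-11:30, 15:50-17:20.
Kavya ∩ Quinn ∩ Mei: 09:30-11:20, 15:50-17:20.
Kavya ∩ Quinn ∩ Mei ∩ Dana: 09:30-11:20, 15:50-17:20.
Kavya ∩ Quinn ∩ Mei ∩ Dana ∩ Kira: 09:30-11:20, 15:50-17:20.
Kavya ∩ Quinn ∩ Mei ∩ Dana ∩ Kira ∩ Beatriz: 09:30-11:20, 15:50-17:20.
So the common availability across everyone is 09:30-11:20, 15:50-17:20.
Summing the common windows: 110 + 90 = 200 minutes.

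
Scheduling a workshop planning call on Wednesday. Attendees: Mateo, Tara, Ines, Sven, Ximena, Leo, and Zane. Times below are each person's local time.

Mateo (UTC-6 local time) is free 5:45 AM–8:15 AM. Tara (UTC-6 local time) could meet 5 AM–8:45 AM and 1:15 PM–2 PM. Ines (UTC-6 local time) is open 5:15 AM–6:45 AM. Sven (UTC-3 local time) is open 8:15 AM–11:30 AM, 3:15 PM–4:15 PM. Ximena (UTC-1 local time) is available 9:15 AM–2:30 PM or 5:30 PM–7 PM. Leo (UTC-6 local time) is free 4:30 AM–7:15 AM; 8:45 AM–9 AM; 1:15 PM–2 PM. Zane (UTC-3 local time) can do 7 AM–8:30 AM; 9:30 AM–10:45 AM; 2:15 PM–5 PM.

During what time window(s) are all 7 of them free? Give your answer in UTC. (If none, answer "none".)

12:30-12:45

Mateo in UTC: 11:45-14:15 (add 6h to convert from UTC-6).
Tara in UTC: 11:00-14:45, 19:15-20:00 (add 6h to convert from UTC-6).
Ines in UTC: 11:15-12:45 (add 6h to convert from UTC-6).
Sven in UTC: 11:15-14:30, 18:15-19:15 (add 3h to convert from UTC-3).
Ximena in UTC: 10:15-15:30, 18:30-20:00 (add 1h to convert from UTC-1).
Leo in UTC: 10:30-13:15, 14:45-15:00, 19:15-20:00 (add 6h to convert from UTC-6).
Zane in UTC: 10:00-11:30, 12:30-13:45, 17:15-20:00 (add 3h to convert from UTC-3).
Mateo ∩ Tara: 11:45-14:15.
Mateo ∩ Tara ∩ Ines: 11:45-12:45.
Mateo ∩ Tara ∩ Ines ∩ Sven: 11:45-12:45.
Mateo ∩ Tara ∩ Ines ∩ Sven ∩ Ximena: 11:45-12:45.
Mateo ∩ Tara ∩ Ines ∩ Sven ∩ Ximena ∩ Leo: 11:45-12:45.
Mateo ∩ Tara ∩ Ines ∩ Sven ∩ Ximena ∩ Leo ∩ Zane: 12:30-12:45.
So the common availability across everyone is 12:30-12:45.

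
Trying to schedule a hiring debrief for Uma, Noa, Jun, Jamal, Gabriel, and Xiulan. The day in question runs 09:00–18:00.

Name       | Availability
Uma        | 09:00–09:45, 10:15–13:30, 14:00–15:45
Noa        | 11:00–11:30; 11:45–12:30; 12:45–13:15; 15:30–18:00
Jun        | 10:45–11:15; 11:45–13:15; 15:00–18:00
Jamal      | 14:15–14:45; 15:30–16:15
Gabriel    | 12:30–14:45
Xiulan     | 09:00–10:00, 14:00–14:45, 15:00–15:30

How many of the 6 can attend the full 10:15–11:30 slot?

Uma can make the full 10:15-11:30 slot — that's 1.

1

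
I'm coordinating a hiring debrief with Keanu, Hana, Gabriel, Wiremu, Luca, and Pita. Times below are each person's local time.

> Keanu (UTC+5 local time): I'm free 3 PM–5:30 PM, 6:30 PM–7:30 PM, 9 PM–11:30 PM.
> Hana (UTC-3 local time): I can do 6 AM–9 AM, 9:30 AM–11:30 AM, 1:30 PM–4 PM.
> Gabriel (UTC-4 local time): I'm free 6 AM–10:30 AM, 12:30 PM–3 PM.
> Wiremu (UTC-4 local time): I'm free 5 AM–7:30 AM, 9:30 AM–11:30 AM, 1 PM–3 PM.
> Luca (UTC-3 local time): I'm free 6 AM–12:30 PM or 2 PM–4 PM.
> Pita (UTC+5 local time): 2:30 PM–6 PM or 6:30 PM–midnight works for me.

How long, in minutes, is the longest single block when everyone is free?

Keanu in UTC: 10:00-12:30, 13:30-14:30, 16:00-18:30 (subtract 5h to convert from UTC+5).
Hana in UTC: 09:00-12:00, 12:30-14:30, 16:30-19:00 (add 3h to convert from UTC-3).
Gabriel in UTC: 10:00-14:30, 16:30-19:00 (add 4h to convert from UTC-4).
Wiremu in UTC: 09:00-11:30, 13:30-15:30, 17:00-19:00 (add 4h to convert from UTC-4).
Luca in UTC: 09:00-15:30, 17:00-19:00 (add 3h to convert from UTC-3).
Pita in UTC: 09:30-13:00, 13:30-19:00 (subtract 5h to convert from UTC+5).
Keanu ∩ Hana: 10:00-12:00, 13:30-14:30, 16:30-18:30.
Keanu ∩ Hana ∩ Gabriel: 10:00-12:00, 13:30-14:30, 16:30-18:30.
Keanu ∩ Hana ∩ Gabriel ∩ Wiremu: 10:00-11:30, 13:30-14:30, 17:00-18:30.
Keanu ∩ Hana ∩ Gabriel ∩ Wiremu ∩ Luca: 10:00-11:30, 13:30-14:30, 17:00-18:30.
Keanu ∩ Hana ∩ Gabriel ∩ Wiremu ∩ Luca ∩ Pita: 10:00-11:30, 13:30-14:30, 17:00-18:30.
The longest is 10:00-11:30 at 90 minutes.

90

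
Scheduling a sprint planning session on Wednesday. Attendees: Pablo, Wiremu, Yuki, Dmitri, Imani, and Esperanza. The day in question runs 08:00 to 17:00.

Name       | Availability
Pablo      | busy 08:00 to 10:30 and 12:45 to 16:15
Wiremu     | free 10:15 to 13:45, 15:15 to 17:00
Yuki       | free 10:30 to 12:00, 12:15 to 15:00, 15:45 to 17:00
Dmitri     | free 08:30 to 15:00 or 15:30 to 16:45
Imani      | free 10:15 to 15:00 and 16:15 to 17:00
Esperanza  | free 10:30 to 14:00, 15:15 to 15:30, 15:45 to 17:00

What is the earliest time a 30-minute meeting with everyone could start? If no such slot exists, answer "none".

Pablo free: 10:30-12:45, 16:15-17:00 (invert busy blocks within the working day).
Wiremu free: 10:15-13:45, 15:15-17:00.
Yuki free: 10:30-12:00, 12:15-15:00, 15:45-17:00.
Dmitri free: 08:30-15:00, 15:30-16:45.
Imani free: 10:15-15:00, 16:15-17:00.
Esperanza free: 10:30-14:00, 15:15-15:30, 15:45-17:00.
Pablo ∩ Wiremu: 10:30-12:45, 16:15-17:00.
Pablo ∩ Wiremu ∩ Yuki: 10:30-12:00, 12:15-12:45, 16:15-17:00.
Pablo ∩ Wiremu ∩ Yuki ∩ Dmitri: 10:30-12:00, 12:15-12:45, 16:15-16:45.
Pablo ∩ Wiremu ∩ Yuki ∩ Dmitri ∩ Imani: 10:30-12:00, 12:15-12:45, 16:15-16:45.
Pablo ∩ Wiremu ∩ Yuki ∩ Dmitri ∩ Imani ∩ Esperanza: 10:30-12:00, 12:15-12:45, 16:15-16:45.
So the common availability across everyone is 10:30-12:00, 12:15-12:45, 16:15-16:45.
The first common window of at least 30 minutes is 10:30-12:00, so the earliest start is 10:30.

10:30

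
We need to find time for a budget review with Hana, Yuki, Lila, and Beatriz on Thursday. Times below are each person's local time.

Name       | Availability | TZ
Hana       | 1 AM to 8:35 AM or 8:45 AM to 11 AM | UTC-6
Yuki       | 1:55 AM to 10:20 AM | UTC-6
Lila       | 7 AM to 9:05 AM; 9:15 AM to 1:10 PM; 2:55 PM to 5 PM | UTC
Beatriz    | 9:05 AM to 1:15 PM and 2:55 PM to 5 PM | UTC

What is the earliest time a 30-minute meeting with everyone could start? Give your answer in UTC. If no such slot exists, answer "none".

09:15

Hana in UTC: 07:00-14:35, 14:45-17:00 (add 6h to convert from UTC-6).
Yuki in UTC: 07:55-16:20 (add 6h to convert from UTC-6).
Lila in UTC: 07:00-09:05, 09:15-13:10, 14:55-17:00.
Beatriz in UTC: 09:05-13:15, 14:55-17:00.
Hana ∩ Yuki: 07:55-14:35, 14:45-16:20.
Hana ∩ Yuki ∩ Lila: 07:55-09:05, 09:15-13:10, 14:55-16:20.
Hana ∩ Yuki ∩ Lila ∩ Beatriz: 09:15-13:10, 14:55-16:20.
So the common availability across everyone is 09:15-13:10, 14:55-16:20.
The first common window of at least 30 minutes is 09:15-13:10, so the earliest start is 09:15.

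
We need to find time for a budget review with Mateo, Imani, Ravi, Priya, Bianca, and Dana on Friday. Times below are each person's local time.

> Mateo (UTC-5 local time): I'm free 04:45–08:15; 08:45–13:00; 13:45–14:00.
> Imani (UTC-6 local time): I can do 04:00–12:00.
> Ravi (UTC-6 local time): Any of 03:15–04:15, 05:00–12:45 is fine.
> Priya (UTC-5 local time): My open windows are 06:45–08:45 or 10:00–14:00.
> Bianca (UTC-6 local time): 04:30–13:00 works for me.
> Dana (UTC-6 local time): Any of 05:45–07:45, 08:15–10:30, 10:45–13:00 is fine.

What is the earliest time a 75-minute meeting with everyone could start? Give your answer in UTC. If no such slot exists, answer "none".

Mateo in UTC: 09:45-13:15, 13:45-18:00, 18:45-19:00 (add 5h to convert from UTC-5).
Imani in UTC: 10:00-18:00 (add 6h to convert from UTC-6).
Ravi in UTC: 09:15-10:15, 11:00-18:45 (add 6h to convert from UTC-6).
Priya in UTC: 11:45-13:45, 15:00-19:00 (add 5h to convert from UTC-5).
Bianca in UTC: 10:30-19:00 (add 6h to convert from UTC-6).
Dana in UTC: 11:45-13:45, 14:15-16:30, 16:45-19:00 (add 6h to convert from UTC-6).
Mateo ∩ Imani: 10:00-13:15, 13:45-18:00.
Mateo ∩ Imani ∩ Ravi: 10:00-10:15, 11:00-13:15, 13:45-18:00.
Mateo ∩ Imani ∩ Ravi ∩ Priya: 11:45-13:15, 15:00-18:00.
Mateo ∩ Imani ∩ Ravi ∩ Priya ∩ Bianca: 11:45-13:15, 15:00-18:00.
Mateo ∩ Imani ∩ Ravi ∩ Priya ∩ Bianca ∩ Dana: 11:45-13:15, 15:00-16:30, 16:45-18:00.
The first common window of at least 75 minutes is 11:45-13:15, so the earliest start is 11:45.

11:45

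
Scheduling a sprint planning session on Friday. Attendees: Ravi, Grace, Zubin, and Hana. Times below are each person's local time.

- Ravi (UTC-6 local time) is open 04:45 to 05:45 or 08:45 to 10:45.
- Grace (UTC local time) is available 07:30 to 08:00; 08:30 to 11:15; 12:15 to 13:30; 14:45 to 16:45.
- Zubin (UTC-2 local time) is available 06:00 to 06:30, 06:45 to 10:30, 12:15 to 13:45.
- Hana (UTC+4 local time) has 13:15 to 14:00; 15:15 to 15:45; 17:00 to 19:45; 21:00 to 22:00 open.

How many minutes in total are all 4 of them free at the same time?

60

Ravi in UTC: 10:45-11:45, 14:45-16:45 (add 6h to convert from UTC-6).
Grace in UTC: 07:30-08:00, 08:30-11:15, 12:15-13:30, 14:45-16:45.
Zubin in UTC: 08:00-08:30, 08:45-12:30, 14:15-15:45 (add 2h to convert from UTC-2).
Hana in UTC: 09:15-10:00, 11:15-11:45, 13:00-15:45, 17:00-18:00 (subtract 4h to convert from UTC+4).
Ravi ∩ Grace: 10:45-11:15, 14:45-16:45.
Ravi ∩ Grace ∩ Zubin: 10:45-11:15, 14:45-15:45.
Ravi ∩ Grace ∩ Zubin ∩ Hana: 14:45-15:45.
So the common availability across everyone is 14:45-15:45.
That's a single block of 60 minutes.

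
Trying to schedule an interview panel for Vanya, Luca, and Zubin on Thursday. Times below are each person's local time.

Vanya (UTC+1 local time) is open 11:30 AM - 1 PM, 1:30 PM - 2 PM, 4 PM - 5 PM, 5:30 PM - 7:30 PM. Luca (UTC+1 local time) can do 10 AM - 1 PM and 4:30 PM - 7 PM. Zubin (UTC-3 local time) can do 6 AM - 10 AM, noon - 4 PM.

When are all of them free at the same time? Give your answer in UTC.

10:30-12:00, 15:30-16:00, 16:30-18:00

Vanya in UTC: 10:30-12:00, 12:30-13:00, 15:00-16:00, 16:30-18:30 (subtract 1h to convert from UTC+1).
Luca in UTC: 09:00-12:00, 15:30-18:00 (subtract 1h to convert from UTC+1).
Zubin in UTC: 09:00-13:00, 15:00-19:00 (add 3h to convert from UTC-3).
Vanya ∩ Luca: 10:30-12:00, 15:30-16:00, 16:30-18:00.
Vanya ∩ Luca ∩ Zubin: 10:30-12:00, 15:30-16:00, 16:30-18:00.
Those are the intersection windows.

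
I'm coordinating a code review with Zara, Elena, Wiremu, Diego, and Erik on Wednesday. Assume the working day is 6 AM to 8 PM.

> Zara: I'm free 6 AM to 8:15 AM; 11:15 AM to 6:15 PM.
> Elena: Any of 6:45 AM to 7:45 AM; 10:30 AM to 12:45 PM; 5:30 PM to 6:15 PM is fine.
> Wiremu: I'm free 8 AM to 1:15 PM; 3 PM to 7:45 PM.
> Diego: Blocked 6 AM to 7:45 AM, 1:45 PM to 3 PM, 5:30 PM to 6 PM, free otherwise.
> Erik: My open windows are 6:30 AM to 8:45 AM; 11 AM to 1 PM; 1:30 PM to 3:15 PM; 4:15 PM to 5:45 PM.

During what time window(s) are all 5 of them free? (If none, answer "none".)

Zara free: 06:00-08:15, 11:15-18:15.
Elena free: 06:45-07:45, 10:30-12:45, 17:30-18:15.
Wiremu free: 08:00-13:15, 15:00-19:45.
Diego free: 07:45-13:45, 15:00-17:30, 18:00-20:00 (invert busy blocks within the working day).
Erik free: 06:30-08:45, 11:00-13:00, 13:30-15:15, 16:15-17:45.
Zara ∩ Elena: 06:45-07:45, 11:15-12:45, 17:30-18:15.
Zara ∩ Elena ∩ Wiremu: 11:15-12:45, 17:30-18:15.
Zara ∩ Elena ∩ Wiremu ∩ Diego: 11:15-12:45, 18:00-18:15.
Zara ∩ Elena ∩ Wiremu ∩ Diego ∩ Erik: 11:15-12:45.
So the common availability across everyone is 11:15-12:45.

11:15-12:45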